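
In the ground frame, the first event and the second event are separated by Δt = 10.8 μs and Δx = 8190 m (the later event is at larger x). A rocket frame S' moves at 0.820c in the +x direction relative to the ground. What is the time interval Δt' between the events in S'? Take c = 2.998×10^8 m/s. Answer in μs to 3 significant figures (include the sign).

γ = 1/√(1 − 0.820²) = 1.7471
Δt' = γ(Δt − vΔx/c²) = 1.7471 × (10.8 μs − 0.820×8190 m / (2.998×10^8 m/s))
= 1.7471 × (-11.601 μs) = -20.3 μs

Δt' ≈ -20.3 μs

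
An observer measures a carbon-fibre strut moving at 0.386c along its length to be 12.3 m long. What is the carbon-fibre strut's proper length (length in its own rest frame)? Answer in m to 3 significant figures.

γ = 1/√(1 − 0.386²) = 1.0840
L₀ = γL = 1.0840 × 12.3 = 13.3 m

L₀ ≈ 13.3 m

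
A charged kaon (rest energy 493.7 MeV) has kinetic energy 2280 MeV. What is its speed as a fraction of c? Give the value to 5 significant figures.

γ = 1 + K/(m₀c²) = 1 + 2280/493.7 = 5.618189
β = √(1 − 1/γ²) = 0.98403

β ≈ 0.98403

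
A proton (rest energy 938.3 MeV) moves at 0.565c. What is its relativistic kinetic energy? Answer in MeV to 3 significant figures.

K ≈ 199 MeV

γ = 1/√(1 − 0.565²) = 1.2120
K = (γ − 1)m₀c² = (1.2120 − 1) × 938.3 MeV = 0.21199 × 938.3 MeV = 199 MeV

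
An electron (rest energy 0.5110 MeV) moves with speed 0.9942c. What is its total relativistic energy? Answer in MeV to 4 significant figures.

E ≈ 4.751 MeV

γ = 1/√(1 − 0.9942²) = 9.29826
E = γm₀c² = 9.29826 × 0.5110 MeV = 4.751 MeV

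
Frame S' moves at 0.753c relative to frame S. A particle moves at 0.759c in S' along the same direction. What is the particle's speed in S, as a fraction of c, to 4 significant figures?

u ≈ 0.9621c

Relativistic velocity addition: u = (u' + v)/(1 + u'v/c²)
= (0.759 + 0.753)/(1 + 0.759×0.753) = 1.512/1.57153 = 0.9621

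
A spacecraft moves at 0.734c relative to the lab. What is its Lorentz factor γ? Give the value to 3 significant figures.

γ = 1/√(1 − β²) = 1/√(1 − 0.734²) = 1/√(0.46124) = 1.47

γ ≈ 1.47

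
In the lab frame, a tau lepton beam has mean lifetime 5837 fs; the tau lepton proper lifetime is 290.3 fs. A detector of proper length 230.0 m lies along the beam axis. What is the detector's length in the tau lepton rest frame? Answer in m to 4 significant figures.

L ≈ 11.44 m

Time dilation ⇒ γ = Δt/τ₀ = 5837/290.3 = 20.1068
Length contraction: L = L₀/γ = 230.0/20.1068 = 11.44 m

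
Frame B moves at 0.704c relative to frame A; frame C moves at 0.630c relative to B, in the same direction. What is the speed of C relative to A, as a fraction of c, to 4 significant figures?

Compose boost 2: (0.630 + 0.704)/(1 + 0.630×0.704) = 1.334/1.44352 = 0.9241

u ≈ 0.9241c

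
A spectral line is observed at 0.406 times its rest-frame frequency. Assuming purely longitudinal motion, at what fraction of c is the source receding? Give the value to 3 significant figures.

β ≈ 0.717

f_obs/f_src = √((1−β)/(1+β)) = 0.406  ⇒  (1−β)/(1+β) = 0.16484
β = |1 − D²|/(1 + D²) = |1 − 0.16484|/(1 + 0.16484) = 0.717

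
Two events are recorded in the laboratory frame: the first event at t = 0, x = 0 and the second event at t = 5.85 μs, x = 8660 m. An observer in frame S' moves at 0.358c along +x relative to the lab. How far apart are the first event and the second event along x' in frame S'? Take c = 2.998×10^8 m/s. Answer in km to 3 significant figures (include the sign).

γ = 1/√(1 − 0.358²) = 1.0710
Δx' = γ(Δx − vΔt) = 1.0710 × (8660 m − 0.358×(2.998×10^8 m/s)×5.85×10^-6 s)
= 1.0710 × (8032.1 m) = 8.60 km

Δx' ≈ 8.60 km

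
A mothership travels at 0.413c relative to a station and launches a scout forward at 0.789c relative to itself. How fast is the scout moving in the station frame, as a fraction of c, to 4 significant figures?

u ≈ 0.9066c

Compose boost 2: (0.789 + 0.413)/(1 + 0.789×0.413) = 1.202/1.32586 = 0.9066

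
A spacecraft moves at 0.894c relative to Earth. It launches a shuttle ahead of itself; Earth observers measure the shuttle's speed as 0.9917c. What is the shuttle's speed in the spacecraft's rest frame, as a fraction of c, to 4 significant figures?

Inverse velocity addition: u' = (u − v)/(1 − uv/c²)
= (0.9917 − 0.894)/(1 − 0.9917×0.894) = 0.09770/0.113420 = 0.8614

u' ≈ 0.8614c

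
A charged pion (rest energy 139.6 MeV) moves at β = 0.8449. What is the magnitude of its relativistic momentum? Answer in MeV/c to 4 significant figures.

p ≈ 220.5 MeV/c

γ = 1/√(1 − 0.8449²) = 1.86942
p = γβm₀c = 1.86942 × 0.8449 × 139.6 MeV/c = 220.5 MeV/c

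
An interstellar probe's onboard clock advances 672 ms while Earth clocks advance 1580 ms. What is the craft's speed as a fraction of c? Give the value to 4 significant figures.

β ≈ 0.9050

γ = Δt/τ₀ = 1580/672 = 2.35119
β = √(1 − 1/γ²) = √(1 − 1/2.35119²) = 0.9050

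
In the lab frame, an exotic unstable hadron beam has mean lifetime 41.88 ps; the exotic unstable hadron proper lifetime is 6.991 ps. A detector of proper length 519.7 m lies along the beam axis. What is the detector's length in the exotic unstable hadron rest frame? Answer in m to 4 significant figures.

Time dilation ⇒ γ = Δt/τ₀ = 41.88/6.991 = 5.99056
Length contraction: L = L₀/γ = 519.7/5.99056 = 86.75 m

L ≈ 86.75 m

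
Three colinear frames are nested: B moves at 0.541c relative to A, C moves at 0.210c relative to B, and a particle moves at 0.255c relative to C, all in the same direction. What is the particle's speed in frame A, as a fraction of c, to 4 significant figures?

Compose boost 2: (0.210 + 0.541)/(1 + 0.210×0.541) = 0.7510/1.11361 = 0.674383
Compose boost 3: (0.255 + 0.674383)/(1 + 0.255×0.674383) = 0.929383/1.17197 = 0.7930

u ≈ 0.7930c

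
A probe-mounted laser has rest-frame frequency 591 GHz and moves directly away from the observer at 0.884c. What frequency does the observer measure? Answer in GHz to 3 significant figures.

f_obs ≈ 147 GHz

Relativistic Doppler: f_obs = f_src √((1−β)/(1+β))
= 591 × √(0.11600/1.8840) = 591 × 0.24814 = 147 GHz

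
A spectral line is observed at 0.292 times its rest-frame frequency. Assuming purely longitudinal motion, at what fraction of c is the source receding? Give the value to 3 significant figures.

β ≈ 0.843

f_obs/f_src = √((1−β)/(1+β)) = 0.292  ⇒  (1−β)/(1+β) = 0.085264
β = |1 − D²|/(1 + D²) = |1 − 0.085264|/(1 + 0.085264) = 0.843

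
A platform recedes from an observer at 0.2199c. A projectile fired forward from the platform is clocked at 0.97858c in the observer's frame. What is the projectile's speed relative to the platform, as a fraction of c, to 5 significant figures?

u' ≈ 0.96670c

Inverse velocity addition: u' = (u − v)/(1 − uv/c²)
= (0.97858 − 0.2199)/(1 − 0.97858×0.2199) = 0.75868/0.7848103 = 0.96670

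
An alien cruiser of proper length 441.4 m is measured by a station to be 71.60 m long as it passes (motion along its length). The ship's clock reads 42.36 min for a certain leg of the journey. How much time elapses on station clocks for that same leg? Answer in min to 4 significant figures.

Δt ≈ 261.1 min

Length contraction ⇒ γ = L₀/L = 441.4/71.60 = 6.16480
Time dilation: Δt = γτ₀ = 6.16480 × 42.36 min = 261.1 min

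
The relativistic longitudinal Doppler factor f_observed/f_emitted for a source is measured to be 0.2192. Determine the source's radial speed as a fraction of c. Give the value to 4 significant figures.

f_obs/f_src = √((1−β)/(1+β)) = 0.2192  ⇒  (1−β)/(1+β) = 0.0480486
β = |1 − D²|/(1 + D²) = |1 − 0.0480486|/(1 + 0.0480486) = 0.9083

β ≈ 0.9083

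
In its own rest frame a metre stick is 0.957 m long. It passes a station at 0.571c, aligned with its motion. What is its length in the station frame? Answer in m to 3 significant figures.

L ≈ 0.786 m

γ = 1/√(1 − 0.571²) = 1.2181
Length contraction: L = L₀/γ = 0.957/1.2181 = 0.786 m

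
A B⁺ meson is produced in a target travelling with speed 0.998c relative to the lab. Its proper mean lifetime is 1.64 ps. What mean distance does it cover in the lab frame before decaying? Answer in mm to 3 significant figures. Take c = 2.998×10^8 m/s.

d ≈ 7.76 mm

γ = 1/√(1 − 0.998²) = 15.819
Dilated lifetime: Δt = γτ₀ = 15.819 × 1.64 ps = 25.944 ps
d = vΔt = 0.998c × 25.944 ps = 2.9920×10^8 m/s × 2.5944×10^-11 s = 7.76 mm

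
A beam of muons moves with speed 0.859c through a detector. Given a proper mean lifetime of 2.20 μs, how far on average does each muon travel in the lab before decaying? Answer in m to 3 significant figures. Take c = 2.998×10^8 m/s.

d ≈ 1110 m

γ = 1/√(1 − 0.859²) = 1.9532
Dilated lifetime: Δt = γτ₀ = 1.9532 × 2.20 μs = 4.2971 μs
d = vΔt = 0.859c × 4.2971 μs = 2.5753×10^8 m/s × 4.2971×10^-6 s = 1110 m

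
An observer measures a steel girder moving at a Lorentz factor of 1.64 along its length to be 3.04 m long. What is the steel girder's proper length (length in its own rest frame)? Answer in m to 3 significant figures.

L₀ ≈ 4.99 m

γ = 1.64 (given)
L₀ = γL = 1.64 × 3.04 = 4.99 m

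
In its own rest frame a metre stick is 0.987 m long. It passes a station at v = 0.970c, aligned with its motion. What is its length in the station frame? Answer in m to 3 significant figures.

L ≈ 0.240 m

γ = 1/√(1 − 0.970²) = 4.1135
Length contraction: L = L₀/γ = 0.987/4.1135 = 0.240 m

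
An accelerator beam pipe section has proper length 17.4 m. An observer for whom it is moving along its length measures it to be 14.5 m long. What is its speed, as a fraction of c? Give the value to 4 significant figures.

γ = L₀/L = 17.4/14.5 = 1.20000
β = √(1 − 1/γ²) = 0.5528

β ≈ 0.5528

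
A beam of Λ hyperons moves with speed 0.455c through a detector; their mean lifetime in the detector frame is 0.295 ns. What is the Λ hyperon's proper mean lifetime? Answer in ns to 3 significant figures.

γ = 1/√(1 − 0.455²) = 1.1230
Proper time: τ₀ = Δt/γ = 0.295/1.1230 = 0.263 ns

τ₀ ≈ 0.263 ns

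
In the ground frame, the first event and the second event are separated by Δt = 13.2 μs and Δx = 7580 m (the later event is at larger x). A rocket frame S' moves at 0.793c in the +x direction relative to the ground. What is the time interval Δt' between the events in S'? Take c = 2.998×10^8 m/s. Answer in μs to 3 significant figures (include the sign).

γ = 1/√(1 − 0.793²) = 1.6414
Δt' = γ(Δt − vΔx/c²) = 1.6414 × (13.2 μs − 0.793×7580 m / (2.998×10^8 m/s))
= 1.6414 × (-6.8498 μs) = -11.2 μs

Δt' ≈ -11.2 μs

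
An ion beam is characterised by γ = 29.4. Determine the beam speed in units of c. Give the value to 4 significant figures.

β = √(1 − 1/γ²) = √(1 − 1/29.4²) = √(0.998843) = 0.9994

β ≈ 0.9994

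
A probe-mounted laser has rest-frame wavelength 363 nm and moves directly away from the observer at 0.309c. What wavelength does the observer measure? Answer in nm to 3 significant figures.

λ_obs ≈ 500 nm

Relativistic Doppler: λ_obs = λ_src √((1+β)/(1−β))
= 363 × √(1.3090/0.69100) = 363 × 1.3764 = 500 nm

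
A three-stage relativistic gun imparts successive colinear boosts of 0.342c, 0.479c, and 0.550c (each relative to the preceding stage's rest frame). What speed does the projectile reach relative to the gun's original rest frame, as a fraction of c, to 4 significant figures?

u ≈ 0.9045c

Compose boost 2: (0.479 + 0.342)/(1 + 0.479×0.342) = 0.8210/1.16382 = 0.705437
Compose boost 3: (0.550 + 0.705437)/(1 + 0.550×0.705437) = 1.25544/1.38799 = 0.9045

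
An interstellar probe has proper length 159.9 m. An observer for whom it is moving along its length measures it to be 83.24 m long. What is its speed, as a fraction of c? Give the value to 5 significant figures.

γ = L₀/L = 159.9/83.24 = 1.920951
β = √(1 − 1/γ²) = 0.85382

β ≈ 0.85382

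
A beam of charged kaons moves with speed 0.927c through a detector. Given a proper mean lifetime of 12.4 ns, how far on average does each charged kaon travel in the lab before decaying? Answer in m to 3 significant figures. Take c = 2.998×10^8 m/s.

γ = 1/√(1 − 0.927²) = 2.6662
Dilated lifetime: Δt = γτ₀ = 2.6662 × 12.4 ns = 33.061 ns
d = vΔt = 0.927c × 33.061 ns = 2.7791×10^8 m/s × 3.3061×10^-8 s = 9.19 m

d ≈ 9.19 m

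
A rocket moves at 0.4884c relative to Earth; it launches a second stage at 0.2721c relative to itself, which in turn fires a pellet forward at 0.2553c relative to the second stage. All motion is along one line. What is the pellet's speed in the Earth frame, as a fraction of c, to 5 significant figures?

u ≈ 0.79102c

Compose boost 2: (0.2721 + 0.4884)/(1 + 0.2721×0.4884) = 0.76050/1.132894 = 0.6712898
Compose boost 3: (0.2553 + 0.6712898)/(1 + 0.2553×0.6712898) = 0.9265898/1.171380 = 0.79102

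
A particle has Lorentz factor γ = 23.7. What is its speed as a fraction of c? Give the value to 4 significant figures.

β = √(1 − 1/γ²) = √(1 − 1/23.7²) = √(0.998220) = 0.9991

β ≈ 0.9991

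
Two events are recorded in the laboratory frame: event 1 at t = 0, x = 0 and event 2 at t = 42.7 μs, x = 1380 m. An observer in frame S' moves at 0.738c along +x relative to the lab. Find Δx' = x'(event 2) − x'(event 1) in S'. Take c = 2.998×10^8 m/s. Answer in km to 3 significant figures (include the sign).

Δx' ≈ -12.0 km

γ = 1/√(1 − 0.738²) = 1.4819
Δx' = γ(Δx − vΔt) = 1.4819 × (1380 m − 0.738×(2.998×10^8 m/s)×42.7×10^-6 s)
= 1.4819 × (-8067.5 m) = -12.0 km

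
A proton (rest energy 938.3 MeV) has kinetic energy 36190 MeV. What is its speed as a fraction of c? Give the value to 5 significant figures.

β ≈ 0.99968

γ = 1 + K/(m₀c²) = 1 + 36190/938.3 = 39.56975
β = √(1 − 1/γ²) = 0.99968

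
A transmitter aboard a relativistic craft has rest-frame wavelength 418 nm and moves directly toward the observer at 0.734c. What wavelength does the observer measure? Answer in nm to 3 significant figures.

λ_obs ≈ 164 nm

Relativistic Doppler: λ_obs = λ_src √((1−β)/(1+β))
= 418 × √(0.26600/1.7340) = 418 × 0.39167 = 164 nm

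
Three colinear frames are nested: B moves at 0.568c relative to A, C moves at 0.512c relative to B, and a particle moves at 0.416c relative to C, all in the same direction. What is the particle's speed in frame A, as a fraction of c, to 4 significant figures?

u ≈ 0.9292c

Compose boost 2: (0.512 + 0.568)/(1 + 0.512×0.568) = 1.080/1.29082 = 0.836680
Compose boost 3: (0.416 + 0.836680)/(1 + 0.416×0.836680) = 1.25268/1.34806 = 0.9292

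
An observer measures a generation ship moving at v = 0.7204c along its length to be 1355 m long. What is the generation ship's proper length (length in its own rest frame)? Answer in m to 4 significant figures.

L₀ ≈ 1954 m

γ = 1/√(1 − 0.7204²) = 1.44184
L₀ = γL = 1.44184 × 1355 = 1954 m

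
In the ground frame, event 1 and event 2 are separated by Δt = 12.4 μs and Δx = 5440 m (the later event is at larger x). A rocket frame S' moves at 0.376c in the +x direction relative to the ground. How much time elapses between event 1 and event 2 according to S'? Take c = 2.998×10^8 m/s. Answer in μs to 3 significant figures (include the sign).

γ = 1/√(1 − 0.376²) = 1.0792
Δt' = γ(Δt − vΔx/c²) = 1.0792 × (12.4 μs − 0.376×5440 m / (2.998×10^8 m/s))
= 1.0792 × (5.5773 μs) = 6.02 μs

Δt' ≈ 6.02 μs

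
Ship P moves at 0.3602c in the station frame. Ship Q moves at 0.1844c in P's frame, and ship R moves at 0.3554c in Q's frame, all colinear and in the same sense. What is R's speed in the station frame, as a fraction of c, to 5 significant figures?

Compose boost 2: (0.1844 + 0.3602)/(1 + 0.1844×0.3602) = 0.54460/1.066421 = 0.5106802
Compose boost 3: (0.3554 + 0.5106802)/(1 + 0.3554×0.5106802) = 0.8660802/1.181496 = 0.73304

u ≈ 0.73304c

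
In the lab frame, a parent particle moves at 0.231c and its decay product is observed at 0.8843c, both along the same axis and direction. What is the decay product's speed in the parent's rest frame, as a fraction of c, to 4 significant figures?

Inverse velocity addition: u' = (u − v)/(1 − uv/c²)
= (0.8843 − 0.231)/(1 − 0.8843×0.231) = 0.6533/0.795727 = 0.8210

u' ≈ 0.8210c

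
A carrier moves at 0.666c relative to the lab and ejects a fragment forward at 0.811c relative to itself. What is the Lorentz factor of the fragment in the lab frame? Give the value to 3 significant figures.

u_lab = (0.811 + 0.666)/(1 + 0.811×0.666) = 1.477/1.54013 = 0.959012
γ = 1/√(1 − 0.959012²) = 3.53

γ ≈ 3.53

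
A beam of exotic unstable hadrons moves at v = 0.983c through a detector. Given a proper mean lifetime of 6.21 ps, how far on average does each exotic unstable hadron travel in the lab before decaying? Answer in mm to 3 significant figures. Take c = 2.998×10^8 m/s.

d ≈ 9.97 mm

γ = 1/√(1 − 0.983²) = 5.4465
Dilated lifetime: Δt = γτ₀ = 5.4465 × 6.21 ps = 33.823 ps
d = vΔt = 0.983c × 33.823 ps = 2.9470×10^8 m/s × 3.3823×10^-11 s = 9.97 mm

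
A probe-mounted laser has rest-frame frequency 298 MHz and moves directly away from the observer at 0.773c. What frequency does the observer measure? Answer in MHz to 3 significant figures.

Relativistic Doppler: f_obs = f_src √((1−β)/(1+β))
= 298 × √(0.22700/1.7730) = 298 × 0.35782 = 107 MHz

f_obs ≈ 107 MHz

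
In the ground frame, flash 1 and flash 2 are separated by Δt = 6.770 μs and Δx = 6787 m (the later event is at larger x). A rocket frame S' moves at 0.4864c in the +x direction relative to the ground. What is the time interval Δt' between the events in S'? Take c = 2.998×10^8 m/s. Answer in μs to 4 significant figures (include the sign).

γ = 1/√(1 − 0.4864²) = 1.14451
Δt' = γ(Δt − vΔx/c²) = 1.14451 × (6.770 μs − 0.4864×6787 m / (2.998×10^8 m/s))
= 1.14451 × (-4.24133 μs) = -4.854 μs

Δt' ≈ -4.854 μs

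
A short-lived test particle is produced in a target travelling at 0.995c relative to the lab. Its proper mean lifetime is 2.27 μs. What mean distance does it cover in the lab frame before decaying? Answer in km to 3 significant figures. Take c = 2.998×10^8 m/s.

d ≈ 6.78 km

γ = 1/√(1 − 0.995²) = 10.013
Dilated lifetime: Δt = γτ₀ = 10.013 × 2.27 μs = 22.728 μs
d = vΔt = 0.995c × 22.728 μs = 2.9830×10^8 m/s × 2.2728×10^-5 s = 6.78 km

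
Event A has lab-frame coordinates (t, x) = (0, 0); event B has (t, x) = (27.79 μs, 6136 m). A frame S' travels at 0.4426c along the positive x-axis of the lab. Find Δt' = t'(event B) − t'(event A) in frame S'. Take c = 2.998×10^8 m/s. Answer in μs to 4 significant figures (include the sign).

Δt' ≈ 20.89 μs

γ = 1/√(1 − 0.4426²) = 1.11518
Δt' = γ(Δt − vΔx/c²) = 1.11518 × (27.79 μs − 0.4426×6136 m / (2.998×10^8 m/s))
= 1.11518 × (18.7313 μs) = 20.89 μs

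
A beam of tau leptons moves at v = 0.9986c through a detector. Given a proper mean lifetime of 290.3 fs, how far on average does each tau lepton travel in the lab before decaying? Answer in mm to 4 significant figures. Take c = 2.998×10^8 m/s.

d ≈ 1.643 mm

γ = 1/√(1 − 0.9986²) = 18.9048
Dilated lifetime: Δt = γτ₀ = 18.9048 × 290.3 fs = 5488.08 fs
d = vΔt = 0.9986c × 5488.08 fs = 2.99380×10^8 m/s × 5.48808×10^-12 s = 1.643 mm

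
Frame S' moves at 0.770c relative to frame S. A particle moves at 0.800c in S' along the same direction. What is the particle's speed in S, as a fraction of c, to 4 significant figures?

Relativistic velocity addition: u = (u' + v)/(1 + u'v/c²)
= (0.800 + 0.770)/(1 + 0.800×0.770) = 1.570/1.61600 = 0.9715

u ≈ 0.9715c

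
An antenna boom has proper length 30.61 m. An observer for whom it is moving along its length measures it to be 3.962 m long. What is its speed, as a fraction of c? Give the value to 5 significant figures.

γ = L₀/L = 30.61/3.962 = 7.725896
β = √(1 − 1/γ²) = 0.99159

β ≈ 0.99159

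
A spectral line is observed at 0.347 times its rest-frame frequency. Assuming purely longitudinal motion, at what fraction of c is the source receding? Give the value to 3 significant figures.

f_obs/f_src = √((1−β)/(1+β)) = 0.347  ⇒  (1−β)/(1+β) = 0.12041
β = |1 − D²|/(1 + D²) = |1 − 0.12041|/(1 + 0.12041) = 0.785

β ≈ 0.785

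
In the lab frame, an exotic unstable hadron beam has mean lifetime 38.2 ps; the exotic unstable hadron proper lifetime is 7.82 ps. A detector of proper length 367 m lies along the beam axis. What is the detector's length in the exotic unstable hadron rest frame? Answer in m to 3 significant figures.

L ≈ 75.1 m

Time dilation ⇒ γ = Δt/τ₀ = 38.2/7.82 = 4.8849
Length contraction: L = L₀/γ = 367/4.8849 = 75.1 m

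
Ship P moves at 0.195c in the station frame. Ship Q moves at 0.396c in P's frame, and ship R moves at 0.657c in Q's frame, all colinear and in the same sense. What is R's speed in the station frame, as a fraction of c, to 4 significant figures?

Compose boost 2: (0.396 + 0.195)/(1 + 0.396×0.195) = 0.5910/1.07722 = 0.548634
Compose boost 3: (0.657 + 0.548634)/(1 + 0.657×0.548634) = 1.20563/1.36045 = 0.8862

u ≈ 0.8862c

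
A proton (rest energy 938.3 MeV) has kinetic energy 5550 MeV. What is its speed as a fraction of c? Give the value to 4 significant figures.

β ≈ 0.9895

γ = 1 + K/(m₀c²) = 1 + 5550/938.3 = 6.91495
β = √(1 − 1/γ²) = 0.9895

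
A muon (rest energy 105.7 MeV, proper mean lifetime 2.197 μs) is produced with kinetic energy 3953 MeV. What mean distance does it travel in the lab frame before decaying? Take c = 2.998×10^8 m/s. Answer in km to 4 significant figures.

d ≈ 25.28 km

γ = 1 + K/(m₀c²) = 1 + 3953/105.7 = 38.3983
β = √(1 − 1/γ²) = 0.999661
Dilated lifetime: γτ₀ = 38.3983 × 2.197 μs = 84.3611 μs
d = βc·γτ₀ = 0.999661 × (2.998×10^8 m/s) × 8.43611×10^-5 s = 25.28 km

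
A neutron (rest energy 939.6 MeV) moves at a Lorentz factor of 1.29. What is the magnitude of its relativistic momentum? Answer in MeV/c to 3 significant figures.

p ≈ 766 MeV/c

β = √(1 − 1/γ²) = √(1 − 1/1.29²) = 0.63172
p = γβm₀c = 1.29 × 0.63172 × 939.6 MeV/c = 766 MeV/c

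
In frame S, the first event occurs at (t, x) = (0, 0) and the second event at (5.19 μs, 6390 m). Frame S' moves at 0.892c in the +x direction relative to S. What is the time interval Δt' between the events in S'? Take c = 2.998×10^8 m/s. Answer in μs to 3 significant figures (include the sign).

γ = 1/√(1 − 0.892²) = 2.2122
Δt' = γ(Δt − vΔx/c²) = 2.2122 × (5.19 μs − 0.892×6390 m / (2.998×10^8 m/s))
= 2.2122 × (-13.822 μs) = -30.6 μs

Δt' ≈ -30.6 μs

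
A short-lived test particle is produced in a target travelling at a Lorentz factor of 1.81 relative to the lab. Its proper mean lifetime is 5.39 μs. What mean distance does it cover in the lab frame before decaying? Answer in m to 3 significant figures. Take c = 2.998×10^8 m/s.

β = √(1 − 1/γ²) = √(1 − 1/1.81²) = 0.83352
Dilated lifetime: Δt = γτ₀ = 1.81 × 5.39 μs = 9.7559 μs
d = vΔt = 0.83352c × 9.7559 μs = 2.4989×10^8 m/s × 9.7559×10^-6 s = 2440 m

d ≈ 2440 m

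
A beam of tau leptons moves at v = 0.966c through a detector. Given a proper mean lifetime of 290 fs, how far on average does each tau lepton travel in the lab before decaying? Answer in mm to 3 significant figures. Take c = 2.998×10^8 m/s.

d ≈ 0.325 mm

γ = 1/√(1 − 0.966²) = 3.8678
Dilated lifetime: Δt = γτ₀ = 3.8678 × 290 fs = 1121.7 fs
d = vΔt = 0.966c × 1121.7 fs = 2.8961×10^8 m/s × 1.1217×10^-12 s = 0.325 mm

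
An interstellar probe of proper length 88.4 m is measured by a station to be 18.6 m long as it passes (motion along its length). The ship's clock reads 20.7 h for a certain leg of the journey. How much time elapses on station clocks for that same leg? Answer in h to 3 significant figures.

Δt ≈ 98.4 h

Length contraction ⇒ γ = L₀/L = 88.4/18.6 = 4.7527
Time dilation: Δt = γτ₀ = 4.7527 × 20.7 h = 98.4 h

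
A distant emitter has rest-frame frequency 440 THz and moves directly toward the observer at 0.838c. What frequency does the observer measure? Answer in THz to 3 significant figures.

Relativistic Doppler: f_obs = f_src √((1+β)/(1−β))
= 440 × √(1.8380/0.16200) = 440 × 3.3683 = 1480 THz

f_obs ≈ 1480 THz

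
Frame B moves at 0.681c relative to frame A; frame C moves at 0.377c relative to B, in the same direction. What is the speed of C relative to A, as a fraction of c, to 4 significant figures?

Compose boost 2: (0.377 + 0.681)/(1 + 0.377×0.681) = 1.058/1.25674 = 0.8419

u ≈ 0.8419c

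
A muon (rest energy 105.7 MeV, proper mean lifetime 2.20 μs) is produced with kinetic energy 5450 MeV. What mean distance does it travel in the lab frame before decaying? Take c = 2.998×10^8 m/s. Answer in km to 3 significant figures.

d ≈ 34.7 km

γ = 1 + K/(m₀c²) = 1 + 5450/105.7 = 52.561
β = √(1 − 1/γ²) = 0.99982
Dilated lifetime: γτ₀ = 52.561 × 2.20 μs = 115.63 μs
d = βc·γτ₀ = 0.99982 × (2.998×10^8 m/s) × 0.00011563 s = 34.7 km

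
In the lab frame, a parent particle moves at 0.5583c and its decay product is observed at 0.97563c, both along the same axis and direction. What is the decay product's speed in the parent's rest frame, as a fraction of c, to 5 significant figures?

u' ≈ 0.91659c

Inverse velocity addition: u' = (u − v)/(1 − uv/c²)
= (0.97563 − 0.5583)/(1 − 0.97563×0.5583) = 0.41733/0.4553058 = 0.91659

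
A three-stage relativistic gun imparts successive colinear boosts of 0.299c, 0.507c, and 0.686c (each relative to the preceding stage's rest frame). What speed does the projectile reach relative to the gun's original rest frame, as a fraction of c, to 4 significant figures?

Compose boost 2: (0.507 + 0.299)/(1 + 0.507×0.299) = 0.8060/1.15159 = 0.699900
Compose boost 3: (0.686 + 0.699900)/(1 + 0.686×0.699900) = 1.38590/1.48013 = 0.9363

u ≈ 0.9363c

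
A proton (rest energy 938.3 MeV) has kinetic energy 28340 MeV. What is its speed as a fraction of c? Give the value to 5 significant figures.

γ = 1 + K/(m₀c²) = 1 + 28340/938.3 = 31.20356
β = √(1 − 1/γ²) = 0.99949

β ≈ 0.99949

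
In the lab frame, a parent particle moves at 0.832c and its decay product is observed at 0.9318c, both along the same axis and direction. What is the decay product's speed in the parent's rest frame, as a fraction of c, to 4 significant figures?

u' ≈ 0.4441c

Inverse velocity addition: u' = (u − v)/(1 − uv/c²)
= (0.9318 − 0.832)/(1 − 0.9318×0.832) = 0.09980/0.224742 = 0.4441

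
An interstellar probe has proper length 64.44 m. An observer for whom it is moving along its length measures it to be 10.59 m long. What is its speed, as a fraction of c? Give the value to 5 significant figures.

γ = L₀/L = 64.44/10.59 = 6.084986
β = √(1 − 1/γ²) = 0.98640

β ≈ 0.98640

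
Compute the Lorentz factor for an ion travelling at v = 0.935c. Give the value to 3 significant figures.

γ ≈ 2.82

γ = 1/√(1 − β²) = 1/√(1 − 0.935²) = 1/√(0.12577) = 2.82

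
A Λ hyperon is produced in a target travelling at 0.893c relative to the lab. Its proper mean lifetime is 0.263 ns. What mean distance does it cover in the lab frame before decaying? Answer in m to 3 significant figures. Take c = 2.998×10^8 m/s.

γ = 1/√(1 − 0.893²) = 2.2219
Dilated lifetime: Δt = γτ₀ = 2.2219 × 0.263 ns = 0.58437 ns
d = vΔt = 0.893c × 0.58437 ns = 2.6772×10^8 m/s × 5.8437×10^-10 s = 0.156 m

d ≈ 0.156 m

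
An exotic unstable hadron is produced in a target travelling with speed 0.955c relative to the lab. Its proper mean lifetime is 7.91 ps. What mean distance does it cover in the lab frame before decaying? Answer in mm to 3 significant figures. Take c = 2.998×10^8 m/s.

d ≈ 7.64 mm

γ = 1/√(1 − 0.955²) = 3.3715
Dilated lifetime: Δt = γτ₀ = 3.3715 × 7.91 ps = 26.668 ps
d = vΔt = 0.955c × 26.668 ps = 2.8631×10^8 m/s × 2.6668×10^-11 s = 7.64 mm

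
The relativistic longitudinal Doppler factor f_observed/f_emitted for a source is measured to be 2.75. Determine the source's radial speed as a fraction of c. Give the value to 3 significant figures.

f_obs/f_src = √((1+β)/(1−β)) = 2.75  ⇒  (1+β)/(1−β) = 7.5625
β = |1 − D²|/(1 + D²) = |1 − 7.5625|/(1 + 7.5625) = 0.766

β ≈ 0.766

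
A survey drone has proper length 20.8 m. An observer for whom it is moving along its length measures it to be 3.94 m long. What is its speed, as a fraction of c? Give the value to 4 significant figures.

γ = L₀/L = 20.8/3.94 = 5.27919
β = √(1 − 1/γ²) = 0.9819

β ≈ 0.9819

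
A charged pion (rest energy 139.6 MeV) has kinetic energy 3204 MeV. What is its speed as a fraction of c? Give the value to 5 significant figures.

γ = 1 + K/(m₀c²) = 1 + 3204/139.6 = 23.95129
β = √(1 − 1/γ²) = 0.99913

β ≈ 0.99913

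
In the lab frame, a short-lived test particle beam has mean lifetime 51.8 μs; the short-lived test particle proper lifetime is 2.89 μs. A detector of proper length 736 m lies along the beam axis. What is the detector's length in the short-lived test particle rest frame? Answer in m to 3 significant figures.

L ≈ 41.1 m

Time dilation ⇒ γ = Δt/τ₀ = 51.8/2.89 = 17.924
Length contraction: L = L₀/γ = 736/17.924 = 41.1 m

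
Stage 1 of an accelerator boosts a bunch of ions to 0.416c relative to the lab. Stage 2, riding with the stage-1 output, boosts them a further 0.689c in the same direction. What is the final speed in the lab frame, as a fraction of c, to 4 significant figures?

Compose boost 2: (0.689 + 0.416)/(1 + 0.689×0.416) = 1.105/1.28662 = 0.8588

u ≈ 0.8588c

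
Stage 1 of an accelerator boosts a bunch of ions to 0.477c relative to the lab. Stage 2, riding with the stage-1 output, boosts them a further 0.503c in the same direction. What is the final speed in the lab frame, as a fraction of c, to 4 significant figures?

Compose boost 2: (0.503 + 0.477)/(1 + 0.503×0.477) = 0.9800/1.23993 = 0.7904

u ≈ 0.7904c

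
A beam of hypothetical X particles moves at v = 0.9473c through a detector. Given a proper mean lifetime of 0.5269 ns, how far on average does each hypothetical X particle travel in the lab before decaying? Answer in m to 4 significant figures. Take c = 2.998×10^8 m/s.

d ≈ 0.4671 m

γ = 1/√(1 − 0.9473²) = 3.12161
Dilated lifetime: Δt = γτ₀ = 3.12161 × 0.5269 ns = 1.64477 ns
d = vΔt = 0.9473c × 1.64477 ns = 2.84001×10^8 m/s × 1.64477×10^-9 s = 0.4671 m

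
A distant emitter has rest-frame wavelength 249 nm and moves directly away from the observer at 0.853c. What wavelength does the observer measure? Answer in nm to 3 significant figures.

Relativistic Doppler: λ_obs = λ_src √((1+β)/(1−β))
= 249 × √(1.8530/0.14700) = 249 × 3.5504 = 884 nm

λ_obs ≈ 884 nm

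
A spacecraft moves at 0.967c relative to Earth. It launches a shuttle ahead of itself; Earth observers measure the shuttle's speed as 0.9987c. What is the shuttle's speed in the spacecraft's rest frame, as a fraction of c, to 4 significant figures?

u' ≈ 0.9254c

Inverse velocity addition: u' = (u − v)/(1 − uv/c²)
= (0.9987 − 0.967)/(1 − 0.9987×0.967) = 0.03170/0.0342571 = 0.9254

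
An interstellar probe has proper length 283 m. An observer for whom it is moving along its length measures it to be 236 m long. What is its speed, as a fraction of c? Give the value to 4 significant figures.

γ = L₀/L = 283/236 = 1.19915
β = √(1 − 1/γ²) = 0.5519

β ≈ 0.5519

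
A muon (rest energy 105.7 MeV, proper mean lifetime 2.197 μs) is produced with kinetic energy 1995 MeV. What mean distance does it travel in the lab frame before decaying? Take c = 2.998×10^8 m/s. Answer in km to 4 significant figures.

d ≈ 13.07 km

γ = 1 + K/(m₀c²) = 1 + 1995/105.7 = 19.8742
β = √(1 − 1/γ²) = 0.998733
Dilated lifetime: γτ₀ = 19.8742 × 2.197 μs = 43.6636 μs
d = βc·γτ₀ = 0.998733 × (2.998×10^8 m/s) × 4.36636×10^-5 s = 13.07 km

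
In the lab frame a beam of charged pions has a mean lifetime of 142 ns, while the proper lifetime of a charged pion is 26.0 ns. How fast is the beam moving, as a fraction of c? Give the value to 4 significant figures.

β ≈ 0.9831

γ = Δt/τ₀ = 142/26.0 = 5.46154
β = √(1 − 1/γ²) = √(1 − 1/5.46154²) = 0.9831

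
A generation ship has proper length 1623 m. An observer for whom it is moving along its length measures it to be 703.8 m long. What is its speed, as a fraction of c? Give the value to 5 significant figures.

γ = L₀/L = 1623/703.8 = 2.306053
β = √(1 − 1/γ²) = 0.90109

β ≈ 0.90109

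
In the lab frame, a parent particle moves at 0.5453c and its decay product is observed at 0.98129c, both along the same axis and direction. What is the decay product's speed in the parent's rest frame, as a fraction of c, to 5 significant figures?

u' ≈ 0.93781c

Inverse velocity addition: u' = (u − v)/(1 − uv/c²)
= (0.98129 − 0.5453)/(1 − 0.98129×0.5453) = 0.43599/0.4649026 = 0.93781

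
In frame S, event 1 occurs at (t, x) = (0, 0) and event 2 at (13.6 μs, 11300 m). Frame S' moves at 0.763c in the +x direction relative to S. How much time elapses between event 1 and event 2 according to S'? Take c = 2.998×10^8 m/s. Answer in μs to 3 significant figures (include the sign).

Δt' ≈ -23.5 μs

γ = 1/√(1 − 0.763²) = 1.5470
Δt' = γ(Δt − vΔx/c²) = 1.5470 × (13.6 μs − 0.763×11300 m / (2.998×10^8 m/s))
= 1.5470 × (-15.159 μs) = -23.5 μs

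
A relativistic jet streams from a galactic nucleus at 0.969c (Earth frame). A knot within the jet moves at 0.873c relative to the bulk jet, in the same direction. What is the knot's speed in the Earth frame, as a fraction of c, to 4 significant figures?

Relativistic velocity addition: u = (u' + v)/(1 + u'v/c²)
= (0.873 + 0.969)/(1 + 0.873×0.969) = 1.842/1.84594 = 0.9979

u ≈ 0.9979c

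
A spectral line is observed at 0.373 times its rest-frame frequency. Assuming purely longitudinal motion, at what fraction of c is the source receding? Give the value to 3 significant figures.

β ≈ 0.756

f_obs/f_src = √((1−β)/(1+β)) = 0.373  ⇒  (1−β)/(1+β) = 0.13913
β = |1 − D²|/(1 + D²) = |1 − 0.13913|/(1 + 0.13913) = 0.756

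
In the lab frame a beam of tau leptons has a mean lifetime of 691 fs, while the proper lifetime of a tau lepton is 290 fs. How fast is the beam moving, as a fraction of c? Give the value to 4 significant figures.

γ = Δt/τ₀ = 691/290 = 2.38276
β = √(1 − 1/γ²) = √(1 − 1/2.38276²) = 0.9077

β ≈ 0.9077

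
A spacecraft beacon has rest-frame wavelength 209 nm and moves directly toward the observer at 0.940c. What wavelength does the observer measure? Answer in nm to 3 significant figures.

Relativistic Doppler: λ_obs = λ_src √((1−β)/(1+β))
= 209 × √(0.060000/1.9400) = 209 × 0.17586 = 36.8 nm

λ_obs ≈ 36.8 nm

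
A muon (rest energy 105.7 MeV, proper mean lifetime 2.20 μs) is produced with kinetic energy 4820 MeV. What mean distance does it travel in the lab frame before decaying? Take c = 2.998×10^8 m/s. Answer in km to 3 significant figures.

d ≈ 30.7 km

γ = 1 + K/(m₀c²) = 1 + 4820/105.7 = 46.601
β = √(1 − 1/γ²) = 0.99977
Dilated lifetime: γτ₀ = 46.601 × 2.20 μs = 102.52 μs
d = βc·γτ₀ = 0.99977 × (2.998×10^8 m/s) × 0.00010252 s = 30.7 km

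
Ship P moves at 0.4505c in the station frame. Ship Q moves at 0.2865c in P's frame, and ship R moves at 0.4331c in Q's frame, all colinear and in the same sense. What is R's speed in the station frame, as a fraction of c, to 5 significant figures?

Compose boost 2: (0.2865 + 0.4505)/(1 + 0.2865×0.4505) = 0.73700/1.129068 = 0.6527506
Compose boost 3: (0.4331 + 0.6527506)/(1 + 0.4331×0.6527506) = 1.085851/1.282706 = 0.84653

u ≈ 0.84653c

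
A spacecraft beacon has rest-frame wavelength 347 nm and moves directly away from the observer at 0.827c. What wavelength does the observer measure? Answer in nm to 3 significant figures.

Relativistic Doppler: λ_obs = λ_src √((1+β)/(1−β))
= 347 × √(1.8270/0.17300) = 347 × 3.2497 = 1130 nm

λ_obs ≈ 1130 nm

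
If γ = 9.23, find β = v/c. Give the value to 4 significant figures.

β ≈ 0.9941

β = √(1 − 1/γ²) = √(1 − 1/9.23²) = √(0.988262) = 0.9941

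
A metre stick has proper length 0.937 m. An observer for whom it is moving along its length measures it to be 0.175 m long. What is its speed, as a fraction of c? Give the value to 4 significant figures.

β ≈ 0.9824

γ = L₀/L = 0.937/0.175 = 5.35429
β = √(1 − 1/γ²) = 0.9824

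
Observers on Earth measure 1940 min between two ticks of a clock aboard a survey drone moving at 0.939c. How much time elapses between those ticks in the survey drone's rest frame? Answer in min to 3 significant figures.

τ₀ ≈ 667 min

γ = 1/√(1 − 0.939²) = 2.9077
Proper time: τ₀ = Δt/γ = 1940/2.9077 = 667 min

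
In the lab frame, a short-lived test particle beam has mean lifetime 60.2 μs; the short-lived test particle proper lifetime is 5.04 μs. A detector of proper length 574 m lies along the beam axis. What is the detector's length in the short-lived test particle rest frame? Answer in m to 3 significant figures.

Time dilation ⇒ γ = Δt/τ₀ = 60.2/5.04 = 11.944
Length contraction: L = L₀/γ = 574/11.944 = 48.1 m

L ≈ 48.1 m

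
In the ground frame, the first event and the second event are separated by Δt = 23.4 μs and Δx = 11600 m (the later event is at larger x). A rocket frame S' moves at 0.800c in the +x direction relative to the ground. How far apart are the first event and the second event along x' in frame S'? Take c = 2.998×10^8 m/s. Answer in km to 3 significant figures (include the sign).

Δx' ≈ 9.98 km

γ = 1/√(1 − 0.800²) = 1.6667
Δx' = γ(Δx − vΔt) = 1.6667 × (11600 m − 0.800×(2.998×10^8 m/s)×23.4×10^-6 s)
= 1.6667 × (5987.7 m) = 9.98 km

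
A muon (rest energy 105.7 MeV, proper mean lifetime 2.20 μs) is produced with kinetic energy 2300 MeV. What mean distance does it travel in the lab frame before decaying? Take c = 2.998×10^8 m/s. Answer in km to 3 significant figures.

γ = 1 + K/(m₀c²) = 1 + 2300/105.7 = 22.760
β = √(1 − 1/γ²) = 0.99903
Dilated lifetime: γτ₀ = 22.760 × 2.20 μs = 50.071 μs
d = βc·γτ₀ = 0.99903 × (2.998×10^8 m/s) × 5.0071×10^-5 s = 15.0 km

d ≈ 15.0 km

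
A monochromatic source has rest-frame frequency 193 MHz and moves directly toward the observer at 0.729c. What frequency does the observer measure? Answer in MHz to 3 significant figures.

Relativistic Doppler: f_obs = f_src √((1+β)/(1−β))
= 193 × √(1.7290/0.27100) = 193 × 2.5259 = 487 MHz

f_obs ≈ 487 MHz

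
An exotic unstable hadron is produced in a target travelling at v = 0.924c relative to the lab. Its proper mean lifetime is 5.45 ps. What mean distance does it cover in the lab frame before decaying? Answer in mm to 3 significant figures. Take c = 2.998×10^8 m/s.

γ = 1/√(1 − 0.924²) = 2.6151
Dilated lifetime: Δt = γτ₀ = 2.6151 × 5.45 ps = 14.252 ps
d = vΔt = 0.924c × 14.252 ps = 2.7702×10^8 m/s × 1.4252×10^-11 s = 3.95 mm

d ≈ 3.95 mm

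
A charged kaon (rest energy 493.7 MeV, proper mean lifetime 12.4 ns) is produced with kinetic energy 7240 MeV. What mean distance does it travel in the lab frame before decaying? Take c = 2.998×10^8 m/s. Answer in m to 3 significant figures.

γ = 1 + K/(m₀c²) = 1 + 7240/493.7 = 15.665
β = √(1 − 1/γ²) = 0.99796
Dilated lifetime: γτ₀ = 15.665 × 12.4 ns = 194.24 ns
d = βc·γτ₀ = 0.99796 × (2.998×10^8 m/s) × 1.9424×10^-7 s = 58.1 m

d ≈ 58.1 m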